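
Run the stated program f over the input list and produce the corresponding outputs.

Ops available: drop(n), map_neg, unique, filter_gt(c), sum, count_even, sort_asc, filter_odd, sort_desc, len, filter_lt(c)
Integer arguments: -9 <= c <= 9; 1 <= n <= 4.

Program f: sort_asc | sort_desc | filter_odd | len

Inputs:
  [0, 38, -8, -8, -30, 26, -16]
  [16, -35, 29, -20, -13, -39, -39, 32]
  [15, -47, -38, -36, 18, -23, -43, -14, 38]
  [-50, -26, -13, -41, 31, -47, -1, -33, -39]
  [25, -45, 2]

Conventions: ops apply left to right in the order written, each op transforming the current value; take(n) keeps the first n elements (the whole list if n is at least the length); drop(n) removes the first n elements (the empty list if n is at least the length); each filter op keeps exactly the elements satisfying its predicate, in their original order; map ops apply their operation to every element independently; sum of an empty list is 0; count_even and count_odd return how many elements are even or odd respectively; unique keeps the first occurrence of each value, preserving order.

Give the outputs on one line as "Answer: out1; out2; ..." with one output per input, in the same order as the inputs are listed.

Execution, op by op:
  [0, 38, -8, -8, -30, 26, -16] -> [-30, -16, -8, -8, 0, 26, 38] -> [38, 26, 0, -8, -8, -16, -30] -> [] -> 0
  [16, -35, 29, -20, -13, -39, -39, 32] -> [-39, -39, -35, -20, -13, 16, 29, 32] -> [32, 29, 16, -13, -20, -35, -39, -39] -> [29, -13, -35, -39, -39] -> 5
  [15, -47, -38, -36, 18, -23, -43, -14, 38] -> [-47, -43, -38, -36, -23, -14, 15, 18, 38] -> [38, 18, 15, -14, -23, -36, -38, -43, -47] -> [15, -23, -43, -47] -> 4
  [-50, -26, -13, -41, 31, -47, -1, -33, -39] -> [-50, -47, -41, -39, -33, -26, -13, -1, 31] -> [31, -1, -13, -26, -33, -39, -41, -47, -50] -> [31, -1, -13, -33, -39, -41, -47] -> 7
  [25, -45, 2] -> [-45, 2, 25] -> [25, 2, -45] -> [25, -45] -> 2

0; 5; 4; 7; 2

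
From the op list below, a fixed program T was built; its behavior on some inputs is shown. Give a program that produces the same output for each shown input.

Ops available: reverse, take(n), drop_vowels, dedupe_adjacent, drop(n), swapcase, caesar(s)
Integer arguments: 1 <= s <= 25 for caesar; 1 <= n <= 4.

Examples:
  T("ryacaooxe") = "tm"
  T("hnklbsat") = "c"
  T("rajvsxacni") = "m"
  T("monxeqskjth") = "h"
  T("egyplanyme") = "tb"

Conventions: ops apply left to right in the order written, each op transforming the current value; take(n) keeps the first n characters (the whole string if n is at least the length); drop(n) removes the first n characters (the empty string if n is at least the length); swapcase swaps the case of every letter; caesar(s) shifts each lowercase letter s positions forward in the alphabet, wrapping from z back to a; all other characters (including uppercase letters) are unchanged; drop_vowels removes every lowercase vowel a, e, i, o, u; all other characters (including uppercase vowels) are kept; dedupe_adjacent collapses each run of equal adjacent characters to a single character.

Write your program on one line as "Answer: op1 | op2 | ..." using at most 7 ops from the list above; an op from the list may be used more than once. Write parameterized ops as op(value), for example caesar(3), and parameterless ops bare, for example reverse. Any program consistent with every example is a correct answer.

dedupe_adjacent | drop_vowels | take(2) | reverse | caesar(21) | drop_vowels

Check, running the answer program on each example:
  "ryacaooxe" -> "ryacaoxe" -> "rycx" -> "ry" -> "yr" -> "tm" -> "tm"
  "hnklbsat" -> "hnklbsat" -> "hnklbst" -> "hn" -> "nh" -> "ic" -> "c"
  "rajvsxacni" -> "rajvsxacni" -> "rjvsxcn" -> "rj" -> "jr" -> "em" -> "m"
  "monxeqskjth" -> "monxeqskjth" -> "mnxqskjth" -> "mn" -> "nm" -> "ih" -> "h"
  "egyplanyme" -> "egyplanyme" -> "gyplnym" -> "gy" -> "yg" -> "tb" -> "tb"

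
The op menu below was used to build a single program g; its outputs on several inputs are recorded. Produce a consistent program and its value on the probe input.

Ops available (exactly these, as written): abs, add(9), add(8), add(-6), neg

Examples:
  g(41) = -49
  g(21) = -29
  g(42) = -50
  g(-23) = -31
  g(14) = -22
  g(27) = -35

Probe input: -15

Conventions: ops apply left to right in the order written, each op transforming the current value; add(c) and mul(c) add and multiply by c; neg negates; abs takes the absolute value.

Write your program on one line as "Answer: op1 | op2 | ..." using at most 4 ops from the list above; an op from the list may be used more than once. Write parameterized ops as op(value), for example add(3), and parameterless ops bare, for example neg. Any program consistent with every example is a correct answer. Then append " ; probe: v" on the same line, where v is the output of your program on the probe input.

abs | add(8) | neg ; probe: -23

Check, running the answer program on each example:
  41 -> 41 -> 49 -> -49
  21 -> 21 -> 29 -> -29
  42 -> 42 -> 50 -> -50
  -23 -> 23 -> 31 -> -31
  14 -> 14 -> 22 -> -22
  27 -> 27 -> 35 -> -35
  probe: -15 -> 15 -> 23 -> -23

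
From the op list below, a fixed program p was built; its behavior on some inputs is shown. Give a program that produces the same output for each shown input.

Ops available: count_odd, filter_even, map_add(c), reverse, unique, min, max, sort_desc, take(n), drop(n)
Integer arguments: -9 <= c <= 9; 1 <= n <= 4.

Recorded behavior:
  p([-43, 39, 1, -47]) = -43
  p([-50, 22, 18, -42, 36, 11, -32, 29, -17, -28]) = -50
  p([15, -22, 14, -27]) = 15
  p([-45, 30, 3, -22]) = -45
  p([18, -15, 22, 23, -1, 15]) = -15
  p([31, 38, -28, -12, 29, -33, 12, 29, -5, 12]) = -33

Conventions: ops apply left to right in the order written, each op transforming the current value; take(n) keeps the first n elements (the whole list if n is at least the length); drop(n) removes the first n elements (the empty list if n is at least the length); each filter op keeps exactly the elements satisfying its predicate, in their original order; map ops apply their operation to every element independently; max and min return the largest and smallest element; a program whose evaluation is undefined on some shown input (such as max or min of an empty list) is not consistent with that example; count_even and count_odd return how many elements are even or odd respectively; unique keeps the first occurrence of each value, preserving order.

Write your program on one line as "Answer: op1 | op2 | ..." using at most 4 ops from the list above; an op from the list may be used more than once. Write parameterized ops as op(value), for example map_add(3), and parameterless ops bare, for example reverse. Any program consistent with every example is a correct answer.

reverse | drop(3) | min

Check, running the answer program on each example:
  [-43, 39, 1, -47] -> [-47, 1, 39, -43] -> [-43] -> -43
  [-50, 22, 18, -42, 36, 11, -32, 29, -17, -28] -> [-28, -17, 29, -32, 11, 36, -42, 18, 22, -50] -> [-32, 11, 36, -42, 18, 22, -50] -> -50
  [15, -22, 14, -27] -> [-27, 14, -22, 15] -> [15] -> 15
  [-45, 30, 3, -22] -> [-22, 3, 30, -45] -> [-45] -> -45
  [18, -15, 22, 23, -1, 15] -> [15, -1, 23, 22, -15, 18] -> [22, -15, 18] -> -15
  [31, 38, -28, -12, 29, -33, 12, 29, -5, 12] -> [12, -5, 29, 12, -33, 29, -12, -28, 38, 31] -> [12, -33, 29, -12, -28, 38, 31] -> -33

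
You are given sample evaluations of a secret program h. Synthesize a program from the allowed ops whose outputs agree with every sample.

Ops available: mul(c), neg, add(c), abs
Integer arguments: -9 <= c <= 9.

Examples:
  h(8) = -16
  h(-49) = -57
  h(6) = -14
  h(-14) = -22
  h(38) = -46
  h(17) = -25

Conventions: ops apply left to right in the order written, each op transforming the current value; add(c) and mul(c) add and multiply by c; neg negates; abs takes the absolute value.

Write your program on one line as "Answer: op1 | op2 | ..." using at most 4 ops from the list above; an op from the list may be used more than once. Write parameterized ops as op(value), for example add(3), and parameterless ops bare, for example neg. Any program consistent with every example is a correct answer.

abs | neg | add(-4) | add(-4)

Check, running the answer program on each example:
  8 -> 8 -> -8 -> -12 -> -16
  -49 -> 49 -> -49 -> -53 -> -57
  6 -> 6 -> -6 -> -10 -> -14
  -14 -> 14 -> -14 -> -18 -> -22
  38 -> 38 -> -38 -> -42 -> -46
  17 -> 17 -> -17 -> -21 -> -25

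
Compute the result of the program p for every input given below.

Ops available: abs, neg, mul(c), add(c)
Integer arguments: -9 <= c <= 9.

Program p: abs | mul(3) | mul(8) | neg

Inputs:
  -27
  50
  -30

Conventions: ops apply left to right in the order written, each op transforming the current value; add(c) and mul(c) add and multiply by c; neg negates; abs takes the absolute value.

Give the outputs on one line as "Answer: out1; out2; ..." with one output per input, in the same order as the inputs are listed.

-648; -1200; -720

Execution, op by op:
  -27 -> 27 -> 81 -> 648 -> -648
  50 -> 50 -> 150 -> 1200 -> -1200
  -30 -> 30 -> 90 -> 720 -> -720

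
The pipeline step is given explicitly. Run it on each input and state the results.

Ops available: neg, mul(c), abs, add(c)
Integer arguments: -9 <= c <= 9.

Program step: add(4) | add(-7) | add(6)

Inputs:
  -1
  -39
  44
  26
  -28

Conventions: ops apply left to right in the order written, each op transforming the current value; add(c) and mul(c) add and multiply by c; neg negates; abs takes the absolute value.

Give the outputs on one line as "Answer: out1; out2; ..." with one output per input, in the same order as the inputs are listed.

Execution, op by op:
  -1 -> 3 -> -4 -> 2
  -39 -> -35 -> -42 -> -36
  44 -> 48 -> 41 -> 47
  26 -> 30 -> 23 -> 29
  -28 -> -24 -> -31 -> -25

2; -36; 47; 29; -25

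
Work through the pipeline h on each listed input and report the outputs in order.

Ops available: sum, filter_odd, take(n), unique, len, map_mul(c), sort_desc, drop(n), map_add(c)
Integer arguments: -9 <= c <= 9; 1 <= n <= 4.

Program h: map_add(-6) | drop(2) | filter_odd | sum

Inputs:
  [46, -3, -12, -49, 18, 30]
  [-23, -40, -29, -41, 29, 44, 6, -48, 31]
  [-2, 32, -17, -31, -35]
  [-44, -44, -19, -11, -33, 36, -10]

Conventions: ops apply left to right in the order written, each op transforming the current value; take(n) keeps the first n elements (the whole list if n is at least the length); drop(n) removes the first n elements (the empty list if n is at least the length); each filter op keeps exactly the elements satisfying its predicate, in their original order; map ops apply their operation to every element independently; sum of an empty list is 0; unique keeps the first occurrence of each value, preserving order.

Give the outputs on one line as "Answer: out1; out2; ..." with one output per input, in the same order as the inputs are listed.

-55; -34; -101; -81

Execution, op by op:
  [46, -3, -12, -49, 18, 30] -> [40, -9, -18, -55, 12, 24] -> [-18, -55, 12, 24] -> [-55] -> -55
  [-23, -40, -29, -41, 29, 44, 6, -48, 31] -> [-29, -46, -35, -47, 23, 38, 0, -54, 25] -> [-35, -47, 23, 38, 0, -54, 25] -> [-35, -47, 23, 25] -> -34
  [-2, 32, -17, -31, -35] -> [-8, 26, -23, -37, -41] -> [-23, -37, -41] -> [-23, -37, -41] -> -101
  [-44, -44, -19, -11, -33, 36, -10] -> [-50, -50, -25, -17, -39, 30, -16] -> [-25, -17, -39, 30, -16] -> [-25, -17, -39] -> -81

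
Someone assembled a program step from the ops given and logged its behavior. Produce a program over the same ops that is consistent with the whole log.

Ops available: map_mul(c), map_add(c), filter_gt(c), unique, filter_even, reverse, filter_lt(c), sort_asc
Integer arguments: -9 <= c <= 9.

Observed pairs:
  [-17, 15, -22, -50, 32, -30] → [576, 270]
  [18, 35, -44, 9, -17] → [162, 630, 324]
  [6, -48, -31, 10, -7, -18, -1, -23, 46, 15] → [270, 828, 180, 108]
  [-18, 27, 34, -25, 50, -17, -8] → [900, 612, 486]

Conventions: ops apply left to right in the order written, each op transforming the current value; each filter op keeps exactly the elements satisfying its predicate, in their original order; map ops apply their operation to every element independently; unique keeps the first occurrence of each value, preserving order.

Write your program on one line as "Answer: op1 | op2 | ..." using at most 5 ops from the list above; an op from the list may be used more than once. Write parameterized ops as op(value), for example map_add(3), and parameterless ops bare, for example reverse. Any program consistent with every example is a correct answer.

filter_gt(1) | map_mul(2) | map_mul(-1) | map_mul(-9) | reverse

Check, running the answer program on each example:
  [-17, 15, -22, -50, 32, -30] -> [15, 32] -> [30, 64] -> [-30, -64] -> [270, 576] -> [576, 270]
  [18, 35, -44, 9, -17] -> [18, 35, 9] -> [36, 70, 18] -> [-36, -70, -18] -> [324, 630, 162] -> [162, 630, 324]
  [6, -48, -31, 10, -7, -18, -1, -23, 46, 15] -> [6, 10, 46, 15] -> [12, 20, 92, 30] -> [-12, -20, -92, -30] -> [108, 180, 828, 270] -> [270, 828, 180, 108]
  [-18, 27, 34, -25, 50, -17, -8] -> [27, 34, 50] -> [54, 68, 100] -> [-54, -68, -100] -> [486, 612, 900] -> [900, 612, 486]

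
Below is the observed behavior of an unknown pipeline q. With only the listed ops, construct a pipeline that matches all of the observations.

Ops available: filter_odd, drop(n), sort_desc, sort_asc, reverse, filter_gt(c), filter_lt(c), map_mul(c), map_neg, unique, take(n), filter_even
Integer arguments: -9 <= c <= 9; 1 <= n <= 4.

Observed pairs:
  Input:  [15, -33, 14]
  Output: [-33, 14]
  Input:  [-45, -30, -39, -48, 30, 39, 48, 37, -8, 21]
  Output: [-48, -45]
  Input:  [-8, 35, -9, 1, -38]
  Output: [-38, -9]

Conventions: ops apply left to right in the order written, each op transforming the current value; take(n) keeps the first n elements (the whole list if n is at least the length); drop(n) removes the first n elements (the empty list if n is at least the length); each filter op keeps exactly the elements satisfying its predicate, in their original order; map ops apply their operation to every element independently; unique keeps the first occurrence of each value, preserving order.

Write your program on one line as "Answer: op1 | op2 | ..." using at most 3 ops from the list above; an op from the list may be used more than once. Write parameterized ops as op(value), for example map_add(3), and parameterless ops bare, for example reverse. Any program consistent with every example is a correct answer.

sort_asc | take(2)

Check, running the answer program on each example:
  [15, -33, 14] -> [-33, 14, 15] -> [-33, 14]
  [-45, -30, -39, -48, 30, 39, 48, 37, -8, 21] -> [-48, -45, -39, -30, -8, 21, 30, 37, 39, 48] -> [-48, -45]
  [-8, 35, -9, 1, -38] -> [-38, -9, -8, 1, 35] -> [-38, -9]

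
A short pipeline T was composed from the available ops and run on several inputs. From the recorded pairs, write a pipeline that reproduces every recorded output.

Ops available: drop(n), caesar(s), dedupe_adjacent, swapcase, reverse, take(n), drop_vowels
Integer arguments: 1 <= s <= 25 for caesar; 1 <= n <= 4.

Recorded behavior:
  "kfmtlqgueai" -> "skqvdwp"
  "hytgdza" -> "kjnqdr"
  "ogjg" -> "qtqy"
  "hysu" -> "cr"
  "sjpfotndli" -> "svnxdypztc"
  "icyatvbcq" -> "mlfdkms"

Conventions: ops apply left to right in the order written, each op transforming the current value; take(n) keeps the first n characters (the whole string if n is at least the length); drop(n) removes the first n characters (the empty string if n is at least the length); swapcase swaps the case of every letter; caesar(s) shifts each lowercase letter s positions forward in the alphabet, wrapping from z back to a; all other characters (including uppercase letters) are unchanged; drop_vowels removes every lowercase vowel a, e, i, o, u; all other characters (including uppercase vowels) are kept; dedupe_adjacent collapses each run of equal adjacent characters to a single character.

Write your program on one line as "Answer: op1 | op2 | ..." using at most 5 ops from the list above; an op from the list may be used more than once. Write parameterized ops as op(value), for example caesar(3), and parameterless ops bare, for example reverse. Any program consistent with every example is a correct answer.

caesar(21) | caesar(7) | reverse | caesar(8) | drop_vowels

Check, running the answer program on each example:
  "kfmtlqgueai" -> "fahoglbpzvd" -> "mhovnsiwgck" -> "kcgwisnvohm" -> "skoeqavdwpu" -> "skqvdwp"
  "hytgdza" -> "ctobyuv" -> "javifbc" -> "cbfivaj" -> "kjnqdir" -> "kjnqdr"
  "ogjg" -> "jbeb" -> "qili" -> "iliq" -> "qtqy" -> "qtqy"
  "hysu" -> "ctnp" -> "jauw" -> "wuaj" -> "ecir" -> "cr"
  "sjpfotndli" -> "nekajoiygd" -> "ulrhqvpfnk" -> "knfpvqhrlu" -> "svnxdypztc" -> "svnxdypztc"
  "icyatvbcq" -> "dxtvoqwxl" -> "keacvxdes" -> "sedxvcaek" -> "amlfdkims" -> "mlfdkms"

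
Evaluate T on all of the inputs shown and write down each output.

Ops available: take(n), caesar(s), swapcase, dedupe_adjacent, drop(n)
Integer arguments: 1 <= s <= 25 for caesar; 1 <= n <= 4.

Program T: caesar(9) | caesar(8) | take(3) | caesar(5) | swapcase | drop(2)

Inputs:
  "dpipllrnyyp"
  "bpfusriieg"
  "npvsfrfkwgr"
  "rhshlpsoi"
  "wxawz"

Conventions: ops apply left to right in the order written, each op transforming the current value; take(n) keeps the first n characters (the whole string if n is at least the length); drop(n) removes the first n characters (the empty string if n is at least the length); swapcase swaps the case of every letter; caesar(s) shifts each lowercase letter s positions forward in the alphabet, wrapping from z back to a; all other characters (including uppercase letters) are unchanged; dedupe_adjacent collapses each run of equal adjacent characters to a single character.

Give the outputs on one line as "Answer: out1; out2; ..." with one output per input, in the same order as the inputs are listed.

"E"; "B"; "R"; "O"; "W"

Execution, op by op:
  "dpipllrnyyp" -> "myryuuawhhy" -> "ugzgccieppg" -> "ugz" -> "zle" -> "ZLE" -> "E"
  "bpfusriieg" -> "kyodbarrnp" -> "sgwljizzvx" -> "sgw" -> "xlb" -> "XLB" -> "B"
  "npvsfrfkwgr" -> "wyeboaotfpa" -> "egmjwiwbnxi" -> "egm" -> "jlr" -> "JLR" -> "R"
  "rhshlpsoi" -> "aqbquybxr" -> "iyjycgjfz" -> "iyj" -> "ndo" -> "NDO" -> "O"
  "wxawz" -> "fgjfi" -> "nornq" -> "nor" -> "stw" -> "STW" -> "W"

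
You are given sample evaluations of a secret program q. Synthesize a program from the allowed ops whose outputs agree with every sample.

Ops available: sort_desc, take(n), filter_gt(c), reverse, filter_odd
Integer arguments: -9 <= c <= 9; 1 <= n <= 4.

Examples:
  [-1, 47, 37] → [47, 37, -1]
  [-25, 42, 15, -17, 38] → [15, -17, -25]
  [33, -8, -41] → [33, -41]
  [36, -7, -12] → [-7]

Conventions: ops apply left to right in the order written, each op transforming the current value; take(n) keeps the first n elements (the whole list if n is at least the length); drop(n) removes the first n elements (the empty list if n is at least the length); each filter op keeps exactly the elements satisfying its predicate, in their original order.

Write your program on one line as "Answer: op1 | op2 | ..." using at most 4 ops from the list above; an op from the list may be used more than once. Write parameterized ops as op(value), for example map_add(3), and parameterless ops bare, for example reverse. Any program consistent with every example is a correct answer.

take(4) | sort_desc | filter_odd

Check, running the answer program on each example:
  [-1, 47, 37] -> [-1, 47, 37] -> [47, 37, -1] -> [47, 37, -1]
  [-25, 42, 15, -17, 38] -> [-25, 42, 15, -17] -> [42, 15, -17, -25] -> [15, -17, -25]
  [33, -8, -41] -> [33, -8, -41] -> [33, -8, -41] -> [33, -41]
  [36, -7, -12] -> [36, -7, -12] -> [36, -7, -12] -> [-7]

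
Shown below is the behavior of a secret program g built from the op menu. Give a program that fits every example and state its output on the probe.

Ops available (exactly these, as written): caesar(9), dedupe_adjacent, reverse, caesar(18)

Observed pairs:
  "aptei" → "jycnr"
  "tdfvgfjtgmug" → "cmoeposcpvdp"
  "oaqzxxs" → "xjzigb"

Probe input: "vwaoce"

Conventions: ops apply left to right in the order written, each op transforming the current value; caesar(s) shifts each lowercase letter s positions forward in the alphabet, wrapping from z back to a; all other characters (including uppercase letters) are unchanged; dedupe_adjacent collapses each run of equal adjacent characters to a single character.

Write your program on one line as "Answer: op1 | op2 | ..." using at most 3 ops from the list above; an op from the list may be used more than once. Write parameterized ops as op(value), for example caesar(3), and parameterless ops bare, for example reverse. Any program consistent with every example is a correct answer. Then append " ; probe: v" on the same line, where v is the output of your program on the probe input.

caesar(9) | dedupe_adjacent ; probe: "efjxln"

Check, running the answer program on each example:
  "aptei" -> "jycnr" -> "jycnr"
  "tdfvgfjtgmug" -> "cmoeposcpvdp" -> "cmoeposcpvdp"
  "oaqzxxs" -> "xjziggb" -> "xjzigb"
  probe: "vwaoce" -> "efjxln" -> "efjxln"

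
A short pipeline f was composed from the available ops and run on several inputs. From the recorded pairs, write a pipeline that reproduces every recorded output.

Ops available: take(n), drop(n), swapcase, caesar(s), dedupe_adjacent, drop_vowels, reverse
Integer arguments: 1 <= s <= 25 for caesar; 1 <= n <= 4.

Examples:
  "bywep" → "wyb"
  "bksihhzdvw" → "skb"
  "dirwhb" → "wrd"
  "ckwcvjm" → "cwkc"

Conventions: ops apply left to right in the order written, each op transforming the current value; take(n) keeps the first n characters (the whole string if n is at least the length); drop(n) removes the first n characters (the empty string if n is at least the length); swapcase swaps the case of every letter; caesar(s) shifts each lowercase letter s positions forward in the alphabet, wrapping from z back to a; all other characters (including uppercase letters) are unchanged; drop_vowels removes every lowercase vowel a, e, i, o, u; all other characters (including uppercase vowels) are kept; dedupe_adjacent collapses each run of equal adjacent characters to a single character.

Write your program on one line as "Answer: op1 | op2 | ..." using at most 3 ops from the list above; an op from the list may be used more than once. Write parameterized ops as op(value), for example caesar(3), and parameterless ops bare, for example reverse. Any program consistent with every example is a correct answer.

take(4) | reverse | drop_vowels

Check, running the answer program on each example:
  "bywep" -> "bywe" -> "ewyb" -> "wyb"
  "bksihhzdvw" -> "bksi" -> "iskb" -> "skb"
  "dirwhb" -> "dirw" -> "wrid" -> "wrd"
  "ckwcvjm" -> "ckwc" -> "cwkc" -> "cwkc"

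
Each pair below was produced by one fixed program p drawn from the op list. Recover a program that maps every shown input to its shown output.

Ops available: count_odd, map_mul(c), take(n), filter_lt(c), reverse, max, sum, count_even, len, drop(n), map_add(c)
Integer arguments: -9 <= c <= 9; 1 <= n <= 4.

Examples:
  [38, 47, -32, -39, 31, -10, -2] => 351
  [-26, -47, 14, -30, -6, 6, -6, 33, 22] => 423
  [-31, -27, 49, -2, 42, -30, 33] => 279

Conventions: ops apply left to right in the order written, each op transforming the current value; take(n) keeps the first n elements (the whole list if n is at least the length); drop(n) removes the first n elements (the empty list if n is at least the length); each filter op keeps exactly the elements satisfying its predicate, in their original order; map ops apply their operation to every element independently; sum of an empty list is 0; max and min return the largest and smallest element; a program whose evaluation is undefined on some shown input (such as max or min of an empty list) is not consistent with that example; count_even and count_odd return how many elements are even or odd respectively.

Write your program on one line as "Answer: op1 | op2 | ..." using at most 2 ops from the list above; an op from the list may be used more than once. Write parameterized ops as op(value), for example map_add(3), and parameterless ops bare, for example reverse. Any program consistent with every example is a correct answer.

map_mul(-9) | max

Check, running the answer program on each example:
  [38, 47, -32, -39, 31, -10, -2] -> [-342, -423, 288, 351, -279, 90, 18] -> 351
  [-26, -47, 14, -30, -6, 6, -6, 33, 22] -> [234, 423, -126, 270, 54, -54, 54, -297, -198] -> 423
  [-31, -27, 49, -2, 42, -30, 33] -> [279, 243, -441, 18, -378, 270, -297] -> 279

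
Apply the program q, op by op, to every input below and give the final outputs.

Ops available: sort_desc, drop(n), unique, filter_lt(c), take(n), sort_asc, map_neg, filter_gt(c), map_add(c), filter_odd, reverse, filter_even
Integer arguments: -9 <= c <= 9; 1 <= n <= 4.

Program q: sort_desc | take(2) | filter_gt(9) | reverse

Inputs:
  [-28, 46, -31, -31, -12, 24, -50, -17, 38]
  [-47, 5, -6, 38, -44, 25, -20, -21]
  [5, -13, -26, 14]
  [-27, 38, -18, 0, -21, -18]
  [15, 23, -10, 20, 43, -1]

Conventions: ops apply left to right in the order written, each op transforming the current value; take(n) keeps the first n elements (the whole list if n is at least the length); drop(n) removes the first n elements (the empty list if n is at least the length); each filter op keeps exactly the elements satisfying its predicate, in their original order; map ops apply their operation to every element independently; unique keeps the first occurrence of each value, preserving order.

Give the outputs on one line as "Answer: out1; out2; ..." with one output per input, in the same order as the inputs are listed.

[38, 46]; [25, 38]; [14]; [38]; [23, 43]

Execution, op by op:
  [-28, 46, -31, -31, -12, 24, -50, -17, 38] -> [46, 38, 24, -12, -17, -28, -31, -31, -50] -> [46, 38] -> [46, 38] -> [38, 46]
  [-47, 5, -6, 38, -44, 25, -20, -21] -> [38, 25, 5, -6, -20, -21, -44, -47] -> [38, 25] -> [38, 25] -> [25, 38]
  [5, -13, -26, 14] -> [14, 5, -13, -26] -> [14, 5] -> [14] -> [14]
  [-27, 38, -18, 0, -21, -18] -> [38, 0, -18, -18, -21, -27] -> [38, 0] -> [38] -> [38]
  [15, 23, -10, 20, 43, -1] -> [43, 23, 20, 15, -1, -10] -> [43, 23] -> [43, 23] -> [23, 43]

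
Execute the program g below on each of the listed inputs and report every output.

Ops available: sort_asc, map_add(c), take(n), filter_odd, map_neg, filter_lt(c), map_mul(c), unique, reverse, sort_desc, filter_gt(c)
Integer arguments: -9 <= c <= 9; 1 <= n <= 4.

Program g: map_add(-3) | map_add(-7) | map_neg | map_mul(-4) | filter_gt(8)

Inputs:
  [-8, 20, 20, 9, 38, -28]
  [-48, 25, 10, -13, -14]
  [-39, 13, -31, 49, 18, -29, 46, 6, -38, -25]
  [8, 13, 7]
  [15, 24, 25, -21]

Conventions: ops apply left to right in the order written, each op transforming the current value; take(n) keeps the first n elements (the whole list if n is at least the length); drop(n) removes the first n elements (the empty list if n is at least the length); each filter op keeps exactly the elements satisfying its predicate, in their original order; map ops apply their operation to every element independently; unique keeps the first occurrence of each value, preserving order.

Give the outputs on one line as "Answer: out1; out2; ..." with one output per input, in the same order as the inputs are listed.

Execution, op by op:
  [-8, 20, 20, 9, 38, -28] -> [-11, 17, 17, 6, 35, -31] -> [-18, 10, 10, -1, 28, -38] -> [18, -10, -10, 1, -28, 38] -> [-72, 40, 40, -4, 112, -152] -> [40, 40, 112]
  [-48, 25, 10, -13, -14] -> [-51, 22, 7, -16, -17] -> [-58, 15, 0, -23, -24] -> [58, -15, 0, 23, 24] -> [-232, 60, 0, -92, -96] -> [60]
  [-39, 13, -31, 49, 18, -29, 46, 6, -38, -25] -> [-42, 10, -34, 46, 15, -32, 43, 3, -41, -28] -> [-49, 3, -41, 39, 8, -39, 36, -4, -48, -35] -> [49, -3, 41, -39, -8, 39, -36, 4, 48, 35] -> [-196, 12, -164, 156, 32, -156, 144, -16, -192, -140] -> [12, 156, 32, 144]
  [8, 13, 7] -> [5, 10, 4] -> [-2, 3, -3] -> [2, -3, 3] -> [-8, 12, -12] -> [12]
  [15, 24, 25, -21] -> [12, 21, 22, -24] -> [5, 14, 15, -31] -> [-5, -14, -15, 31] -> [20, 56, 60, -124] -> [20, 56, 60]

[40, 40, 112]; [60]; [12, 156, 32, 144]; [12]; [20, 56, 60]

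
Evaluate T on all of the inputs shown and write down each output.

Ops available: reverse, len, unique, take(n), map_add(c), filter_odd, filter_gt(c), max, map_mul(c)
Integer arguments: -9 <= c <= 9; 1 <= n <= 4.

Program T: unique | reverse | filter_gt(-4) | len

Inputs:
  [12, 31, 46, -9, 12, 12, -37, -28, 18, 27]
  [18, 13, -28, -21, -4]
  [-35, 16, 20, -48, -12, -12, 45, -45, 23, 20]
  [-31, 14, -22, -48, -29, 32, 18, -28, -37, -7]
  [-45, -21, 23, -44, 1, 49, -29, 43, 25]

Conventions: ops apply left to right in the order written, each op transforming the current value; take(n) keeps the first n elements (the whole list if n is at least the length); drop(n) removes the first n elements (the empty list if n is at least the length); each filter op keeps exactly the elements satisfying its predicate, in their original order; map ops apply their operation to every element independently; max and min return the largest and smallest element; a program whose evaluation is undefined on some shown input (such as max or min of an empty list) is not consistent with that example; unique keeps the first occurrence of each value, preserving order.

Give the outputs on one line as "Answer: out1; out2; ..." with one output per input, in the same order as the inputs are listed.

5; 2; 4; 3; 5

Execution, op by op:
  [12, 31, 46, -9, 12, 12, -37, -28, 18, 27] -> [12, 31, 46, -9, -37, -28, 18, 27] -> [27, 18, -28, -37, -9, 46, 31, 12] -> [27, 18, 46, 31, 12] -> 5
  [18, 13, -28, -21, -4] -> [18, 13, -28, -21, -4] -> [-4, -21, -28, 13, 18] -> [13, 18] -> 2
  [-35, 16, 20, -48, -12, -12, 45, -45, 23, 20] -> [-35, 16, 20, -48, -12, 45, -45, 23] -> [23, -45, 45, -12, -48, 20, 16, -35] -> [23, 45, 20, 16] -> 4
  [-31, 14, -22, -48, -29, 32, 18, -28, -37, -7] -> [-31, 14, -22, -48, -29, 32, 18, -28, -37, -7] -> [-7, -37, -28, 18, 32, -29, -48, -22, 14, -31] -> [18, 32, 14] -> 3
  [-45, -21, 23, -44, 1, 49, -29, 43, 25] -> [-45, -21, 23, -44, 1, 49, -29, 43, 25] -> [25, 43, -29, 49, 1, -44, 23, -21, -45] -> [25, 43, 49, 1, 23] -> 5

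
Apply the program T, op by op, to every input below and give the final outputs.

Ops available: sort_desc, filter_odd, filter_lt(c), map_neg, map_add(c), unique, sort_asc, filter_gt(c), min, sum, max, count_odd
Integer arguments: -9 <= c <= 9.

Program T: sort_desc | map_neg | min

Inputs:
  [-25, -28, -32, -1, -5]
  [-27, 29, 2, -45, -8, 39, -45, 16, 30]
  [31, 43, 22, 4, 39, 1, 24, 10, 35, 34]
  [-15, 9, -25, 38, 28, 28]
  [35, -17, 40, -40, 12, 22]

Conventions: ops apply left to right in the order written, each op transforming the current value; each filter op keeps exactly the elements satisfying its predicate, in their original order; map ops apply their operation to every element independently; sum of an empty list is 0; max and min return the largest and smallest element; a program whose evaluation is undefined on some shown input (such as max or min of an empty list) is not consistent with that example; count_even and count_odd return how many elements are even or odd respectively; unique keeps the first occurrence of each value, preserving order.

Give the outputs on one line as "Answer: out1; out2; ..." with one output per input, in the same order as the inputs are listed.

1; -39; -43; -38; -40

Execution, op by op:
  [-25, -28, -32, -1, -5] -> [-1, -5, -25, -28, -32] -> [1, 5, 25, 28, 32] -> 1
  [-27, 29, 2, -45, -8, 39, -45, 16, 30] -> [39, 30, 29, 16, 2, -8, -27, -45, -45] -> [-39, -30, -29, -16, -2, 8, 27, 45, 45] -> -39
  [31, 43, 22, 4, 39, 1, 24, 10, 35, 34] -> [43, 39, 35, 34, 31, 24, 22, 10, 4, 1] -> [-43, -39, -35, -34, -31, -24, -22, -10, -4, -1] -> -43
  [-15, 9, -25, 38, 28, 28] -> [38, 28, 28, 9, -15, -25] -> [-38, -28, -28, -9, 15, 25] -> -38
  [35, -17, 40, -40, 12, 22] -> [40, 35, 22, 12, -17, -40] -> [-40, -35, -22, -12, 17, 40] -> -40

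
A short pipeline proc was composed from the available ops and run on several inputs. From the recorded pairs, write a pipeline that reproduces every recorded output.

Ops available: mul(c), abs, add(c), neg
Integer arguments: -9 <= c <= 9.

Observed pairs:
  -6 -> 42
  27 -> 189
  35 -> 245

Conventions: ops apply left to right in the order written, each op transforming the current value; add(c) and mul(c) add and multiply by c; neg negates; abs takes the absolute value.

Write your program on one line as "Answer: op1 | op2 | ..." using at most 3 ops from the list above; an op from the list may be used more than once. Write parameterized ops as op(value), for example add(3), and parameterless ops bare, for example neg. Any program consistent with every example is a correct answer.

neg | mul(7) | abs

Check, running the answer program on each example:
  -6 -> 6 -> 42 -> 42
  27 -> -27 -> -189 -> 189
  35 -> -35 -> -245 -> 245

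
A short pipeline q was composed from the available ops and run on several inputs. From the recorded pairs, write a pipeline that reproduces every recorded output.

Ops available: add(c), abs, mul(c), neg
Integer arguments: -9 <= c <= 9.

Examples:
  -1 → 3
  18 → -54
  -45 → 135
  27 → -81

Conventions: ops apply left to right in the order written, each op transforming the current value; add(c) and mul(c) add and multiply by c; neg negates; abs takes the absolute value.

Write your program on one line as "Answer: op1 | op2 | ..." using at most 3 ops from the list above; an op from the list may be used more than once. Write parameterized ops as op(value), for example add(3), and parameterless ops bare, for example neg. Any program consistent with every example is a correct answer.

mul(3) | neg

Check, running the answer program on each example:
  -1 -> -3 -> 3
  18 -> 54 -> -54
  -45 -> -135 -> 135
  27 -> 81 -> -81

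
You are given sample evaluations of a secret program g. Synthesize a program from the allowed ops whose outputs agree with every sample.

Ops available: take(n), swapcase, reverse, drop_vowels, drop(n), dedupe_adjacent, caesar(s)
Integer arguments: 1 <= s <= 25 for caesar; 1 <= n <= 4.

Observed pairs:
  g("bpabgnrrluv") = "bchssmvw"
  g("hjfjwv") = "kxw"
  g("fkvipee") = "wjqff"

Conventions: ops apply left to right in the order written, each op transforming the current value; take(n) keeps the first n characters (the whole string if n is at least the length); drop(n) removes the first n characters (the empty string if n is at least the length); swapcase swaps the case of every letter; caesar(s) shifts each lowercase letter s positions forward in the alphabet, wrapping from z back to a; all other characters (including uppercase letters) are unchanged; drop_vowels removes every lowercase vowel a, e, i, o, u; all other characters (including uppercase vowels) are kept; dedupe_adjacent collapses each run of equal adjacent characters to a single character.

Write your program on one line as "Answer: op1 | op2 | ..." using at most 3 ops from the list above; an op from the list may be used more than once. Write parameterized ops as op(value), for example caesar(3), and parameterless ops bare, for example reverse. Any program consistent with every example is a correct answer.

caesar(1) | drop_vowels | drop(2)

Check, running the answer program on each example:
  "bpabgnrrluv" -> "cqbchossmvw" -> "cqbchssmvw" -> "bchssmvw"
  "hjfjwv" -> "ikgkxw" -> "kgkxw" -> "kxw"
  "fkvipee" -> "glwjqff" -> "glwjqff" -> "wjqff"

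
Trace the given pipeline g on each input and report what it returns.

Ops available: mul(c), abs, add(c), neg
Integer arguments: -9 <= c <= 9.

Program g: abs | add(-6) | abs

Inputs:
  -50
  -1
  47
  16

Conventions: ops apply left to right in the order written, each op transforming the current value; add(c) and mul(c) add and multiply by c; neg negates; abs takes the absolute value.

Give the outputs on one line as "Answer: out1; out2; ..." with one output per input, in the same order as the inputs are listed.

Execution, op by op:
  -50 -> 50 -> 44 -> 44
  -1 -> 1 -> -5 -> 5
  47 -> 47 -> 41 -> 41
  16 -> 16 -> 10 -> 10

44; 5; 41; 10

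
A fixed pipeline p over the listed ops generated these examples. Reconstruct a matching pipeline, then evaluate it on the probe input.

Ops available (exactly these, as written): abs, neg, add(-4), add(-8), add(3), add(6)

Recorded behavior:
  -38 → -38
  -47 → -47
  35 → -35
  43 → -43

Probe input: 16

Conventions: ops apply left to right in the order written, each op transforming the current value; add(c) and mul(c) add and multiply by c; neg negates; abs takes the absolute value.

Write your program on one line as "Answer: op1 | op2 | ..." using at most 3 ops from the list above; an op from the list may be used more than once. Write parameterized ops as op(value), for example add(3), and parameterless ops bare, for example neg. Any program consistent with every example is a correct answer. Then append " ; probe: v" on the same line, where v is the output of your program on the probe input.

abs | neg ; probe: -16

Check, running the answer program on each example:
  -38 -> 38 -> -38
  -47 -> 47 -> -47
  35 -> 35 -> -35
  43 -> 43 -> -43
  probe: 16 -> 16 -> -16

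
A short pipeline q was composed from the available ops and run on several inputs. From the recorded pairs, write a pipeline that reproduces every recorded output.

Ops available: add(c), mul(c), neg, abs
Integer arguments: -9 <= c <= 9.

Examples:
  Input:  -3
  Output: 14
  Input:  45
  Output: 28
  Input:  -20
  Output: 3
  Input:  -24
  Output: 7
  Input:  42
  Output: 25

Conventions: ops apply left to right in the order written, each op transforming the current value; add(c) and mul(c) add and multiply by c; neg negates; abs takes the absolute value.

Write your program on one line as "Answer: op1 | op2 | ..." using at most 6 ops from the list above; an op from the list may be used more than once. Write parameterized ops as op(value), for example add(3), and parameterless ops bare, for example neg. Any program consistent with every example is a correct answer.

abs | add(-8) | add(-7) | add(-2) | abs

Check, running the answer program on each example:
  -3 -> 3 -> -5 -> -12 -> -14 -> 14
  45 -> 45 -> 37 -> 30 -> 28 -> 28
  -20 -> 20 -> 12 -> 5 -> 3 -> 3
  -24 -> 24 -> 16 -> 9 -> 7 -> 7
  42 -> 42 -> 34 -> 27 -> 25 -> 25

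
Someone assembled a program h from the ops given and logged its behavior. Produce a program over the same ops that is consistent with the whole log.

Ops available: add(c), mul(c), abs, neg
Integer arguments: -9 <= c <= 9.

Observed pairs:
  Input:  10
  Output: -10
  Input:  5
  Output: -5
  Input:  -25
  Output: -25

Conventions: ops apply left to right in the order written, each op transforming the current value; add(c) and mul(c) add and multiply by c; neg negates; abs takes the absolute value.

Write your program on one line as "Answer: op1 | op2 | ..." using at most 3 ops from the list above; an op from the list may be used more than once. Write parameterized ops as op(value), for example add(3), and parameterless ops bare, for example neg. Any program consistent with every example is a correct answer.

abs | neg

Check, running the answer program on each example:
  10 -> 10 -> -10
  5 -> 5 -> -5
  -25 -> 25 -> -25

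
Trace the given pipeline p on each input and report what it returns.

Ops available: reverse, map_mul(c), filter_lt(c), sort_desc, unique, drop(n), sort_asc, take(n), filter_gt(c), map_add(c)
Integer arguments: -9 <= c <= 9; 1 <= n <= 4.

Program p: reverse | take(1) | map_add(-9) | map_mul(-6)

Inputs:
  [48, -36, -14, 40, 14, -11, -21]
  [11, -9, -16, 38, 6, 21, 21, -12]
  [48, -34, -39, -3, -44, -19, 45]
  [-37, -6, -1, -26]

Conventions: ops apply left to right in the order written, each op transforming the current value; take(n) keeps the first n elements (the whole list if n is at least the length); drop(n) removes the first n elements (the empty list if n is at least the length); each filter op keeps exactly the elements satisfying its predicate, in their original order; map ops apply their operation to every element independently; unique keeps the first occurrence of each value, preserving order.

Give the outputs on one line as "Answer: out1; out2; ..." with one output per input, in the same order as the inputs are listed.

Execution, op by op:
  [48, -36, -14, 40, 14, -11, -21] -> [-21, -11, 14, 40, -14, -36, 48] -> [-21] -> [-30] -> [180]
  [11, -9, -16, 38, 6, 21, 21, -12] -> [-12, 21, 21, 6, 38, -16, -9, 11] -> [-12] -> [-21] -> [126]
  [48, -34, -39, -3, -44, -19, 45] -> [45, -19, -44, -3, -39, -34, 48] -> [45] -> [36] -> [-216]
  [-37, -6, -1, -26] -> [-26, -1, -6, -37] -> [-26] -> [-35] -> [210]

[180]; [126]; [-216]; [210]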